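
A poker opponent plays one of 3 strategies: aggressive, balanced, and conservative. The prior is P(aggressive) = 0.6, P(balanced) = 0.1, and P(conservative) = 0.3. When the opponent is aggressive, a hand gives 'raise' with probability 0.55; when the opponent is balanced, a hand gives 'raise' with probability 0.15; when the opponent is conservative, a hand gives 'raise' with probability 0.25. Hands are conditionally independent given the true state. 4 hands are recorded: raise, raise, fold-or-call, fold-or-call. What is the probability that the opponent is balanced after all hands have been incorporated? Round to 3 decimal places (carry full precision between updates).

0.033

Each posterior becomes the prior for the next update.
After 'raise': normaliser = 0.55·0.6000 + 0.15·0.1000 + 0.25·0.3000; P(aggressive) ≈ 0.7857, P(balanced) ≈ 0.0357, P(conservative) ≈ 0.1786
After 'raise': normaliser = 0.55·0.7857 + 0.15·0.0357 + 0.25·0.1786; P(aggressive) ≈ 0.8963, P(balanced) ≈ 0.0111, P(conservative) ≈ 0.0926
After 'fold-or-call': normaliser = 0.45·0.8963 + 0.85·0.0111 + 0.75·0.0926; P(aggressive) ≈ 0.8364, P(balanced) ≈ 0.0196, P(conservative) ≈ 0.1440
After 'fold-or-call': normaliser = 0.45·0.8364 + 0.85·0.0196 + 0.75·0.1440; P(aggressive) ≈ 0.7512, P(balanced) ≈ 0.0332, P(conservative) ≈ 0.2156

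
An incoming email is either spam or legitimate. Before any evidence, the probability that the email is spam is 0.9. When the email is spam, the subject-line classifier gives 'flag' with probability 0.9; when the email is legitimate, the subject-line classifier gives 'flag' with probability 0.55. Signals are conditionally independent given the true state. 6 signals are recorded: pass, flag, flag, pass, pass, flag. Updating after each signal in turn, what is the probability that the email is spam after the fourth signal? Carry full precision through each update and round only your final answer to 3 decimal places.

0.543

Each posterior becomes the prior for the next update.
After 'pass': P(spam) = 0.1·0.9000 / (0.1·0.9000 + 0.45·0.1000) ≈ 0.6667
After 'flag': P(spam) = 0.9·0.6667 / (0.9·0.6667 + 0.55·0.3333) ≈ 0.7660
After 'flag': P(spam) = 0.9·0.7660 / (0.9·0.7660 + 0.55·0.2340) ≈ 0.8427
After 'pass': P(spam) = 0.1·0.8427 / (0.1·0.8427 + 0.45·0.1573) ≈ 0.5434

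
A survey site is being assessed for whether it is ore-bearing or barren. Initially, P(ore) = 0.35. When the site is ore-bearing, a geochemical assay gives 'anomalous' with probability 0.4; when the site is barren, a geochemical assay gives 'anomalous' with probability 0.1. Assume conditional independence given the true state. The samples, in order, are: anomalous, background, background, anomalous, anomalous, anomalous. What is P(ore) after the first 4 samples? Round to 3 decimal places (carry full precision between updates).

0.793

After 'anomalous': P(ore) = 0.4·0.3500 / (0.4·0.3500 + 0.1·0.6500) ≈ 0.6829
After 'background': P(ore) = 0.6·0.6829 / (0.6·0.6829 + 0.9·0.3171) ≈ 0.5895
After 'background': P(ore) = 0.6·0.5895 / (0.6·0.5895 + 0.9·0.4105) ≈ 0.4891
After 'anomalous': P(ore) = 0.4·0.4891 / (0.4·0.4891 + 0.1·0.5109) ≈ 0.7929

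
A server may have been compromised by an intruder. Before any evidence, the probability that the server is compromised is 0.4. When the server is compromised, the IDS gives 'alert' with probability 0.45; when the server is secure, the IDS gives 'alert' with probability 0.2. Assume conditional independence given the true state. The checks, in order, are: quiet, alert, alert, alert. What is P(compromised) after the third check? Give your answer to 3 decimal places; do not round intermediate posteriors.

0.699

After 'quiet': P(compromised) = 0.55·0.4000 / (0.55·0.4000 + 0.8·0.6000) ≈ 0.3143
After 'alert': P(compromised) = 0.45·0.3143 / (0.45·0.3143 + 0.2·0.6857) ≈ 0.5077
After 'alert': P(compromised) = 0.45·0.5077 / (0.45·0.5077 + 0.2·0.4923) ≈ 0.6988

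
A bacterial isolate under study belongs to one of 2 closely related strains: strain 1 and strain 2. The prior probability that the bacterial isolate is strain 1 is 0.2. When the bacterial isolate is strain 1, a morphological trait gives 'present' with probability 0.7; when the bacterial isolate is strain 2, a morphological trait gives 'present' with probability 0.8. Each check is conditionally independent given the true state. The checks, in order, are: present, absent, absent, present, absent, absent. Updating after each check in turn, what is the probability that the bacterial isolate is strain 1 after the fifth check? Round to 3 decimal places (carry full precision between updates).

After 'present': P(strain 1) = 0.7·0.2000 / (0.7·0.2000 + 0.8·0.8000) ≈ 0.1795
After 'absent': P(strain 1) = 0.3·0.1795 / (0.3·0.1795 + 0.2·0.8205) ≈ 0.2471
After 'absent': P(strain 1) = 0.3·0.2471 / (0.3·0.2471 + 0.2·0.7529) ≈ 0.3298
After 'present': P(strain 1) = 0.7·0.3298 / (0.7·0.3298 + 0.8·0.6702) ≈ 0.3010
After 'absent': P(strain 1) = 0.3·0.3010 / (0.3·0.3010 + 0.2·0.6990) ≈ 0.3925

0.392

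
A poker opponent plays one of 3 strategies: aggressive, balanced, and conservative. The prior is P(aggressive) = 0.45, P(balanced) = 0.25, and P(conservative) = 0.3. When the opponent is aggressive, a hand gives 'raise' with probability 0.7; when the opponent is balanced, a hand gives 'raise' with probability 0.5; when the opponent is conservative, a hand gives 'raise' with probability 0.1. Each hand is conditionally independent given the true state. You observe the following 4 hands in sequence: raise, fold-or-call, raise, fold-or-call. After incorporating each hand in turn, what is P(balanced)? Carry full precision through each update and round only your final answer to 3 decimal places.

After 'raise': normaliser = 0.7·0.4500 + 0.5·0.2500 + 0.1·0.3000; P(aggressive) ≈ 0.6702, P(balanced) ≈ 0.2660, P(conservative) ≈ 0.0638
After 'fold-or-call': normaliser = 0.3·0.6702 + 0.5·0.2660 + 0.9·0.0638; P(aggressive) ≈ 0.5136, P(balanced) ≈ 0.3397, P(conservative) ≈ 0.1467
After 'raise': normaliser = 0.7·0.5136 + 0.5·0.3397 + 0.1·0.1467; P(aggressive) ≈ 0.6608, P(balanced) ≈ 0.3122, P(conservative) ≈ 0.0270
After 'fold-or-call': normaliser = 0.3·0.6608 + 0.5·0.3122 + 0.9·0.0270; P(aggressive) ≈ 0.5236, P(balanced) ≈ 0.4123, P(conservative) ≈ 0.0641

0.412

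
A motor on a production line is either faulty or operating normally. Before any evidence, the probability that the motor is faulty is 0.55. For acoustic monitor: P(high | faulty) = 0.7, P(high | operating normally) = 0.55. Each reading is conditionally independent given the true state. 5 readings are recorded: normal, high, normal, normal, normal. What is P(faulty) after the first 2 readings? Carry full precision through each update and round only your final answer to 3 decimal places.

0.509

After 'normal': P(faulty) = 0.3·0.5500 / (0.3·0.5500 + 0.45·0.4500) ≈ 0.4490
After 'high': P(faulty) = 0.7·0.4490 / (0.7·0.4490 + 0.55·0.5510) ≈ 0.5091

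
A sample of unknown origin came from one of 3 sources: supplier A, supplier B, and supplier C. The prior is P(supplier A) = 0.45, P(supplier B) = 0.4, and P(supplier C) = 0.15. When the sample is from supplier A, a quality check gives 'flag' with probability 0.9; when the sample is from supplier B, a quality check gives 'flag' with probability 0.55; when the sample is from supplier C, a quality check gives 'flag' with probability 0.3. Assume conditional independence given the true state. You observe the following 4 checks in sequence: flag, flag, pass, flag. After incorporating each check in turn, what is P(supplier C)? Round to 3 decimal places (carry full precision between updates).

0.043

Apply Bayes' rule sequentially, carrying P(supplier C) forward.
After 'flag': normaliser = 0.9·0.4500 + 0.55·0.4000 + 0.3·0.1500; P(supplier A) ≈ 0.6045, P(supplier B) ≈ 0.3284, P(supplier C) ≈ 0.0672
After 'flag': normaliser = 0.9·0.6045 + 0.55·0.3284 + 0.3·0.0672; P(supplier A) ≈ 0.7305, P(supplier B) ≈ 0.2425, P(supplier C) ≈ 0.0271
After 'pass': normaliser = 0.1·0.7305 + 0.45·0.2425 + 0.7·0.0271; P(supplier A) ≈ 0.3632, P(supplier B) ≈ 0.5426, P(supplier C) ≈ 0.0942
After 'flag': normaliser = 0.9·0.3632 + 0.55·0.5426 + 0.3·0.0942; P(supplier A) ≈ 0.5002, P(supplier B) ≈ 0.4566, P(supplier C) ≈ 0.0432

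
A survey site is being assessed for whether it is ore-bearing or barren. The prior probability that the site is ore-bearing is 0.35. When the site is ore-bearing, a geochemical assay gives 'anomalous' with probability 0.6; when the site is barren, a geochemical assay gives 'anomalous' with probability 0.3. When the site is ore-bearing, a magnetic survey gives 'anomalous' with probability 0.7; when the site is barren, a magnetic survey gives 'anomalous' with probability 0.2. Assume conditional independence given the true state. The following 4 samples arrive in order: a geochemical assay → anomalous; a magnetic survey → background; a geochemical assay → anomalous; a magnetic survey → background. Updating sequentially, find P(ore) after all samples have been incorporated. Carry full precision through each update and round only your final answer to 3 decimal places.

0.232

After a geochemical assay='anomalous': P(ore) = 0.6·0.3500 / (0.6·0.3500 + 0.3·0.6500) ≈ 0.5185
After a magnetic survey='background': P(ore) = 0.3·0.5185 / (0.3·0.5185 + 0.8·0.4815) ≈ 0.2877
After a geochemical assay='anomalous': P(ore) = 0.6·0.2877 / (0.6·0.2877 + 0.3·0.7123) ≈ 0.4468
After a magnetic survey='background': P(ore) = 0.3·0.4468 / (0.3·0.4468 + 0.8·0.5532) ≈ 0.2325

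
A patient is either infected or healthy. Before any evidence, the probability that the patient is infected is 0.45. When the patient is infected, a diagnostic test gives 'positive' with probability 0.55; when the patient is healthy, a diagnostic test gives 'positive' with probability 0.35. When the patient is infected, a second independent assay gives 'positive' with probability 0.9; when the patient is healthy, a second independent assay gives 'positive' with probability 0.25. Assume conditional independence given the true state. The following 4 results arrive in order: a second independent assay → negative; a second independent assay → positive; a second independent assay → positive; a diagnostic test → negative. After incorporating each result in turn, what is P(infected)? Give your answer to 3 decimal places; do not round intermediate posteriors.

Each posterior becomes the prior for the next update.
After a second independent assay='negative': P(infected) = 0.1·0.4500 / (0.1·0.4500 + 0.75·0.5500) ≈ 0.0984
After a second independent assay='positive': P(infected) = 0.9·0.0984 / (0.9·0.0984 + 0.25·0.9016) ≈ 0.2820
After a second independent assay='positive': P(infected) = 0.9·0.2820 / (0.9·0.2820 + 0.25·0.7180) ≈ 0.5857
After a diagnostic test='negative': P(infected) = 0.45·0.5857 / (0.45·0.5857 + 0.65·0.4143) ≈ 0.4946

0.495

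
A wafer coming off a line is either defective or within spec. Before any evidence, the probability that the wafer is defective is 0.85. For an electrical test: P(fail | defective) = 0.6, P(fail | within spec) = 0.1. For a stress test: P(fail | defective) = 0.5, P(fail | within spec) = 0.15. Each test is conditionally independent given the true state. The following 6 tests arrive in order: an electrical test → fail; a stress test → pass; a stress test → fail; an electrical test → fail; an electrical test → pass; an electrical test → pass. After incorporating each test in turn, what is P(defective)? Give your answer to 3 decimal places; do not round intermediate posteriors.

After an electrical test='fail': P(defective) = 0.6·0.8500 / (0.6·0.8500 + 0.1·0.1500) ≈ 0.9714
After a stress test='pass': P(defective) = 0.5·0.9714 / (0.5·0.9714 + 0.85·0.0286) ≈ 0.9524
After a stress test='fail': P(defective) = 0.5·0.9524 / (0.5·0.9524 + 0.15·0.0476) ≈ 0.9852
After an electrical test='fail': P(defective) = 0.6·0.9852 / (0.6·0.9852 + 0.1·0.0148) ≈ 0.9975
After an electrical test='pass': P(defective) = 0.4·0.9975 / (0.4·0.9975 + 0.9·0.0025) ≈ 0.9944
After an electrical test='pass': P(defective) = 0.4·0.9944 / (0.4·0.9944 + 0.9·0.0056) ≈ 0.9875

0.988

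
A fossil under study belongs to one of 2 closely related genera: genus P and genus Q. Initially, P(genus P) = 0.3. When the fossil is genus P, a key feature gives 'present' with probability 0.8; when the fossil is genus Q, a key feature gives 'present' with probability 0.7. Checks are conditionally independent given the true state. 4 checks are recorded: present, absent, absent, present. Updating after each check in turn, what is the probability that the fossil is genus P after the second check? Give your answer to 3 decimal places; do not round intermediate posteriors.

0.246

After 'present': P(genus P) = 0.8·0.3000 / (0.8·0.3000 + 0.7·0.7000) ≈ 0.3288
After 'absent': P(genus P) = 0.2·0.3288 / (0.2·0.3288 + 0.3·0.6712) ≈ 0.2462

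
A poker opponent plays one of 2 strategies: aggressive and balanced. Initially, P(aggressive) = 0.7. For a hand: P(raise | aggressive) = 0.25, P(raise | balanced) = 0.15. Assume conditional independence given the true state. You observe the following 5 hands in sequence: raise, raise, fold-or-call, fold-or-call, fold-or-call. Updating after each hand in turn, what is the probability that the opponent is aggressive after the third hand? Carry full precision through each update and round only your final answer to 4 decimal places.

0.8512

After 'raise': P(aggressive) = 0.25·0.7000 / (0.25·0.7000 + 0.15·0.3000) ≈ 0.7955
After 'raise': P(aggressive) = 0.25·0.7955 / (0.25·0.7955 + 0.15·0.2045) ≈ 0.8663
After 'fold-or-call': P(aggressive) = 0.75·0.8663 / (0.75·0.8663 + 0.85·0.1337) ≈ 0.8512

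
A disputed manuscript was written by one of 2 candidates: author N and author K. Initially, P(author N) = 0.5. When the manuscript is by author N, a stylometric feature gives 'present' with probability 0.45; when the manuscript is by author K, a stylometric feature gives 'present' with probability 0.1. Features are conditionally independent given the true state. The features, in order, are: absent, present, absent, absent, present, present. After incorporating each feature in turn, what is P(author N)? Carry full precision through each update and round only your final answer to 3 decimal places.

Each posterior becomes the prior for the next update.
After 'absent': P(author N) = 0.55·0.5000 / (0.55·0.5000 + 0.9·0.5000) ≈ 0.3793
After 'present': P(author N) = 0.45·0.3793 / (0.45·0.3793 + 0.1·0.6207) ≈ 0.7333
After 'absent': P(author N) = 0.55·0.7333 / (0.55·0.7333 + 0.9·0.2667) ≈ 0.6269
After 'absent': P(author N) = 0.55·0.6269 / (0.55·0.6269 + 0.9·0.3731) ≈ 0.5067
After 'present': P(author N) = 0.45·0.5067 / (0.45·0.5067 + 0.1·0.4933) ≈ 0.8221
After 'present': P(author N) = 0.45·0.8221 / (0.45·0.8221 + 0.1·0.1779) ≈ 0.9541

0.954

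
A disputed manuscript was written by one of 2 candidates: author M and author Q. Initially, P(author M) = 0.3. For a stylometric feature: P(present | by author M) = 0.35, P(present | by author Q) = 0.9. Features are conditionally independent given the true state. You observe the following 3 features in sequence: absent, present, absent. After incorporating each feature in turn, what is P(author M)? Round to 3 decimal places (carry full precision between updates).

After 'absent': P(author M) = 0.65·0.3000 / (0.65·0.3000 + 0.1·0.7000) ≈ 0.7358
After 'present': P(author M) = 0.35·0.7358 / (0.35·0.7358 + 0.9·0.2642) ≈ 0.5200
After 'absent': P(author M) = 0.65·0.5200 / (0.65·0.5200 + 0.1·0.4800) ≈ 0.8756

0.876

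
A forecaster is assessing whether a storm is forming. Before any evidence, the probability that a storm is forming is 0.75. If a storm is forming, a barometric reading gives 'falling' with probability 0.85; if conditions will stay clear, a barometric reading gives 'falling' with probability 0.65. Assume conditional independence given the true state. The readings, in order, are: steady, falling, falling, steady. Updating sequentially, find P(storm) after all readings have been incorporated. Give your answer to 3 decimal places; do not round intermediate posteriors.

0.485

After 'steady': P(storm) = 0.15·0.7500 / (0.15·0.7500 + 0.35·0.2500) ≈ 0.5625
After 'falling': P(storm) = 0.85·0.5625 / (0.85·0.5625 + 0.65·0.4375) ≈ 0.6270
After 'falling': P(storm) = 0.85·0.6270 / (0.85·0.6270 + 0.65·0.3730) ≈ 0.6874
After 'steady': P(storm) = 0.15·0.6874 / (0.15·0.6874 + 0.35·0.3126) ≈ 0.4851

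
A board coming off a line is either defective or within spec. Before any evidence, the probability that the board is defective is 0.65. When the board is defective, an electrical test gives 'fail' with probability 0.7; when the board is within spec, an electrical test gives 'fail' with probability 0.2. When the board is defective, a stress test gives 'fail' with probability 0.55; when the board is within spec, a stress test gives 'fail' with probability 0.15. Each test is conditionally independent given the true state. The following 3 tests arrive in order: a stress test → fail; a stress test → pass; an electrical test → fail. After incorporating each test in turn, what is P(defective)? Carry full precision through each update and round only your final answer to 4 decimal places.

After a stress test='fail': P(defective) = 0.55·0.6500 / (0.55·0.6500 + 0.15·0.3500) ≈ 0.8720
After a stress test='pass': P(defective) = 0.45·0.8720 / (0.45·0.8720 + 0.85·0.1280) ≈ 0.7828
After an electrical test='fail': P(defective) = 0.7·0.7828 / (0.7·0.7828 + 0.2·0.2172) ≈ 0.9266

0.9266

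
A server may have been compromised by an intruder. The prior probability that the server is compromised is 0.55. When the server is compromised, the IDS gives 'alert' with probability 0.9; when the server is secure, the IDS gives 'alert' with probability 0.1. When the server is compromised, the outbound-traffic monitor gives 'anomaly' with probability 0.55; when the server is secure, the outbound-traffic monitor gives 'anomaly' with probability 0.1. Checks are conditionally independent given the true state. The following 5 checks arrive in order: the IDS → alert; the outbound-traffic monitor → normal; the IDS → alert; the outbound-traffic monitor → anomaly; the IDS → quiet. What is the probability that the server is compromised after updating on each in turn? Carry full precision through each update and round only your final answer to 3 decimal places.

After the IDS='alert': P(compromised) = 0.9·0.5500 / (0.9·0.5500 + 0.1·0.4500) ≈ 0.9167
After the outbound-traffic monitor='normal': P(compromised) = 0.45·0.9167 / (0.45·0.9167 + 0.9·0.0833) ≈ 0.8462
After the IDS='alert': P(compromised) = 0.9·0.8462 / (0.9·0.8462 + 0.1·0.1538) ≈ 0.9802
After the outbound-traffic monitor='anomaly': P(compromised) = 0.55·0.9802 / (0.55·0.9802 + 0.1·0.0198) ≈ 0.9963
After the IDS='quiet': P(compromised) = 0.1·0.9963 / (0.1·0.9963 + 0.9·0.0037) ≈ 0.9680

0.968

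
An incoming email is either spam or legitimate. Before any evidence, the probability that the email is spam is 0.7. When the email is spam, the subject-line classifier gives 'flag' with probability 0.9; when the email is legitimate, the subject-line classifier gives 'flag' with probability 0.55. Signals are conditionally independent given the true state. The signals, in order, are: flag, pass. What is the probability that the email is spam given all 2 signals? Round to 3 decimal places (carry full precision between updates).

0.459

Each posterior becomes the prior for the next update.
After 'flag': P(spam) = 0.9·0.7000 / (0.9·0.7000 + 0.55·0.3000) ≈ 0.7925
After 'pass': P(spam) = 0.1·0.7925 / (0.1·0.7925 + 0.45·0.2075) ≈ 0.4590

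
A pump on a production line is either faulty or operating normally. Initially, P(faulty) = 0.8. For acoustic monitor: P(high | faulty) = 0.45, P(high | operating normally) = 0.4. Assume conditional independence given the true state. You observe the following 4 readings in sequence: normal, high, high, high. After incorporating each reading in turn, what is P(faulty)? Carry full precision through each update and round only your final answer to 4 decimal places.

0.8392

After 'normal': P(faulty) = 0.55·0.8000 / (0.55·0.8000 + 0.6·0.2000) ≈ 0.7857
After 'high': P(faulty) = 0.45·0.7857 / (0.45·0.7857 + 0.4·0.2143) ≈ 0.8049
After 'high': P(faulty) = 0.45·0.8049 / (0.45·0.8049 + 0.4·0.1951) ≈ 0.8227
After 'high': P(faulty) = 0.45·0.8227 / (0.45·0.8227 + 0.4·0.1773) ≈ 0.8392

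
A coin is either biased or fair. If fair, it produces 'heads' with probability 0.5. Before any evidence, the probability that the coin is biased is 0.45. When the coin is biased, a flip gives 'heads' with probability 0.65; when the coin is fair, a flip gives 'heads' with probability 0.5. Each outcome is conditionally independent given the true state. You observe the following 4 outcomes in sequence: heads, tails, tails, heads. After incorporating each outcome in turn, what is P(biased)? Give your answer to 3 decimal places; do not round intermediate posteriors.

0.404

Each posterior becomes the prior for the next update.
After 'heads': P(biased) = 0.65·0.4500 / (0.65·0.4500 + 0.5·0.5500) ≈ 0.5154
After 'tails': P(biased) = 0.35·0.5154 / (0.35·0.5154 + 0.5·0.4846) ≈ 0.4268
After 'tails': P(biased) = 0.35·0.4268 / (0.35·0.4268 + 0.5·0.5732) ≈ 0.3426
After 'heads': P(biased) = 0.65·0.3426 / (0.65·0.3426 + 0.5·0.6574) ≈ 0.4039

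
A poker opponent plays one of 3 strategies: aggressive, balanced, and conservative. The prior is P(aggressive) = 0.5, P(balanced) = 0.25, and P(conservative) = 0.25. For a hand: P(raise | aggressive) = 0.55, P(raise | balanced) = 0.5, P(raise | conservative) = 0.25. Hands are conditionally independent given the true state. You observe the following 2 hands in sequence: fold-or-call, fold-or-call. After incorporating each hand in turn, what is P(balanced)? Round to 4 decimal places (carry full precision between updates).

After 'fold-or-call': normaliser = 0.45·0.5000 + 0.5·0.2500 + 0.75·0.2500; P(aggressive) ≈ 0.4186, P(balanced) ≈ 0.2326, P(conservative) ≈ 0.3488
After 'fold-or-call': normaliser = 0.45·0.4186 + 0.5·0.2326 + 0.75·0.3488; P(aggressive) ≈ 0.3326, P(balanced) ≈ 0.2053, P(conservative) ≈ 0.4620

0.2053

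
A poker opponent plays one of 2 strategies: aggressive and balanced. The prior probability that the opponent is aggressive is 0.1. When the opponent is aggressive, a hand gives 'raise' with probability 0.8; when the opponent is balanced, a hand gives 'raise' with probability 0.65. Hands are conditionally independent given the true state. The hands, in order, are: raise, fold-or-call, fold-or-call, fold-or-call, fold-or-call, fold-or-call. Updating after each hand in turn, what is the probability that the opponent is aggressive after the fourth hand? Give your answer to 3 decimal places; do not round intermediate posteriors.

After 'raise': P(aggressive) = 0.8·0.1000 / (0.8·0.1000 + 0.65·0.9000) ≈ 0.1203
After 'fold-or-call': P(aggressive) = 0.2·0.1203 / (0.2·0.1203 + 0.35·0.8797) ≈ 0.0725
After 'fold-or-call': P(aggressive) = 0.2·0.0725 / (0.2·0.0725 + 0.35·0.9275) ≈ 0.0427
After 'fold-or-call': P(aggressive) = 0.2·0.0427 / (0.2·0.0427 + 0.35·0.9573) ≈ 0.0249

0.025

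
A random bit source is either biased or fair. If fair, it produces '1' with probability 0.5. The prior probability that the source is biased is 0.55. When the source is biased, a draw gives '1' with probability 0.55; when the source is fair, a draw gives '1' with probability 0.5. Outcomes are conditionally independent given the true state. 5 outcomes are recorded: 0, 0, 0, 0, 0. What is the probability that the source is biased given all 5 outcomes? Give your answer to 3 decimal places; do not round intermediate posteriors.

After '0': P(biased) = 0.45·0.5500 / (0.45·0.5500 + 0.5·0.4500) ≈ 0.5238
After '0': P(biased) = 0.45·0.5238 / (0.45·0.5238 + 0.5·0.4762) ≈ 0.4975
After '0': P(biased) = 0.45·0.4975 / (0.45·0.4975 + 0.5·0.5025) ≈ 0.4712
After '0': P(biased) = 0.45·0.4712 / (0.45·0.4712 + 0.5·0.5288) ≈ 0.4450
After '0': P(biased) = 0.45·0.4450 / (0.45·0.4450 + 0.5·0.5550) ≈ 0.4192

0.419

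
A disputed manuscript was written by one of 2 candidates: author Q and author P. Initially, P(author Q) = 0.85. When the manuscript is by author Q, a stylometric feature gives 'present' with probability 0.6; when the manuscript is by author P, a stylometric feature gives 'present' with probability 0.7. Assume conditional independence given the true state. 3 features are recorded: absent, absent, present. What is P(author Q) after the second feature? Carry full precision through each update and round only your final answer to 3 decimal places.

0.910

After 'absent': P(author Q) = 0.4·0.8500 / (0.4·0.8500 + 0.3·0.1500) ≈ 0.8831
After 'absent': P(author Q) = 0.4·0.8831 / (0.4·0.8831 + 0.3·0.1169) ≈ 0.9097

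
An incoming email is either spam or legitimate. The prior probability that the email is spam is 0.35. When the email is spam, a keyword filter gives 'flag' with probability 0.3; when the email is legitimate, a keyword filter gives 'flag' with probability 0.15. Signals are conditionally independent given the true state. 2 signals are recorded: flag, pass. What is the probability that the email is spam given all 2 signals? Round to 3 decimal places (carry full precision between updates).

0.470

After 'flag': P(spam) = 0.3·0.3500 / (0.3·0.3500 + 0.15·0.6500) ≈ 0.5185
After 'pass': P(spam) = 0.7·0.5185 / (0.7·0.5185 + 0.85·0.4815) ≈ 0.4700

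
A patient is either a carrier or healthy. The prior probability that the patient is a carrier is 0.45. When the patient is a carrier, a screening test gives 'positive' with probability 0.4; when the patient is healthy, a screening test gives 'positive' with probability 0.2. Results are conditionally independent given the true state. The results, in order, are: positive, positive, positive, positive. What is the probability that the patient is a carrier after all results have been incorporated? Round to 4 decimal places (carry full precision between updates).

Each posterior becomes the prior for the next update.
After 'positive': P(carrier) = 0.4·0.4500 / (0.4·0.4500 + 0.2·0.5500) ≈ 0.6207
After 'positive': P(carrier) = 0.4·0.6207 / (0.4·0.6207 + 0.2·0.3793) ≈ 0.7660
After 'positive': P(carrier) = 0.4·0.7660 / (0.4·0.7660 + 0.2·0.2340) ≈ 0.8675
After 'positive': P(carrier) = 0.4·0.8675 / (0.4·0.8675 + 0.2·0.1325) ≈ 0.9290

0.9290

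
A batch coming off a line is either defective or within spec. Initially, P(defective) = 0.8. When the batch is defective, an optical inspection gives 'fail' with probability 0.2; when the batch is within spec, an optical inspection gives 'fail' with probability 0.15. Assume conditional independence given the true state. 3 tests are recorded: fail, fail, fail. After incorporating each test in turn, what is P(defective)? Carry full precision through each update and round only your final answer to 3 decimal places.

0.905

After 'fail': P(defective) = 0.2·0.8000 / (0.2·0.8000 + 0.15·0.2000) ≈ 0.8421
After 'fail': P(defective) = 0.2·0.8421 / (0.2·0.8421 + 0.15·0.1579) ≈ 0.8767
After 'fail': P(defective) = 0.2·0.8767 / (0.2·0.8767 + 0.15·0.1233) ≈ 0.9046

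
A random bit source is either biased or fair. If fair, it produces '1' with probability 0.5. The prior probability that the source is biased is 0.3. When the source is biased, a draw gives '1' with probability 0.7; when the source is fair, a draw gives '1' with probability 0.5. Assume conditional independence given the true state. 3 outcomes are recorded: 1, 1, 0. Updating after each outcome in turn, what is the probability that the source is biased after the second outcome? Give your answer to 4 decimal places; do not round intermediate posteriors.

After '1': P(biased) = 0.7·0.3000 / (0.7·0.3000 + 0.5·0.7000) ≈ 0.3750
After '1': P(biased) = 0.7·0.3750 / (0.7·0.3750 + 0.5·0.6250) ≈ 0.4565

0.4565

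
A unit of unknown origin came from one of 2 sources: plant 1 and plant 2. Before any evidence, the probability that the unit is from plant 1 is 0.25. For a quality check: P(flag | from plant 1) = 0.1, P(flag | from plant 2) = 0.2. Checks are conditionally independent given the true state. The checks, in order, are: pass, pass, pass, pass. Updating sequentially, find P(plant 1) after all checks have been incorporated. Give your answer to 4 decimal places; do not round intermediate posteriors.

Each posterior becomes the prior for the next update.
After 'pass': P(plant 1) = 0.9·0.2500 / (0.9·0.2500 + 0.8·0.7500) ≈ 0.2727
After 'pass': P(plant 1) = 0.9·0.2727 / (0.9·0.2727 + 0.8·0.7273) ≈ 0.2967
After 'pass': P(plant 1) = 0.9·0.2967 / (0.9·0.2967 + 0.8·0.7033) ≈ 0.3219
After 'pass': P(plant 1) = 0.9·0.3219 / (0.9·0.3219 + 0.8·0.6781) ≈ 0.3481

0.3481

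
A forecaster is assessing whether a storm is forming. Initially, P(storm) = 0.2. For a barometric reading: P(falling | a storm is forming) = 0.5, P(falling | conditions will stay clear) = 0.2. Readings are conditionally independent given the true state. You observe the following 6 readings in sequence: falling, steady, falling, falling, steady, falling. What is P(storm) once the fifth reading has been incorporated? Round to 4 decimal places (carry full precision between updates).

After 'falling': P(storm) = 0.5·0.2000 / (0.5·0.2000 + 0.2·0.8000) ≈ 0.3846
After 'steady': P(storm) = 0.5·0.3846 / (0.5·0.3846 + 0.8·0.6154) ≈ 0.2809
After 'falling': P(storm) = 0.5·0.2809 / (0.5·0.2809 + 0.2·0.7191) ≈ 0.4941
After 'falling': P(storm) = 0.5·0.4941 / (0.5·0.4941 + 0.2·0.5059) ≈ 0.7094
After 'steady': P(storm) = 0.5·0.7094 / (0.5·0.7094 + 0.8·0.2906) ≈ 0.6041

0.6041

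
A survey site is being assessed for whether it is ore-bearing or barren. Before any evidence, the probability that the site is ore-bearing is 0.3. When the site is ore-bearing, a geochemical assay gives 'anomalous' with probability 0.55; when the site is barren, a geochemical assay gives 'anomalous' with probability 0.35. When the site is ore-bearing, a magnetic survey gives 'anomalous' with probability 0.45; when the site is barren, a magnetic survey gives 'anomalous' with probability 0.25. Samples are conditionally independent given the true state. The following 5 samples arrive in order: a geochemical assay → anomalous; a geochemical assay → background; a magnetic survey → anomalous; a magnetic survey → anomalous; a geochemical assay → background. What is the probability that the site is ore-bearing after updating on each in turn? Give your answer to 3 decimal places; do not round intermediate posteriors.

0.511

Each posterior becomes the prior for the next update.
After a geochemical assay='anomalous': P(ore) = 0.55·0.3000 / (0.55·0.3000 + 0.35·0.7000) ≈ 0.4024
After a geochemical assay='background': P(ore) = 0.45·0.4024 / (0.45·0.4024 + 0.65·0.5976) ≈ 0.3180
After a magnetic survey='anomalous': P(ore) = 0.45·0.3180 / (0.45·0.3180 + 0.25·0.6820) ≈ 0.4563
After a magnetic survey='anomalous': P(ore) = 0.45·0.4563 / (0.45·0.4563 + 0.25·0.5437) ≈ 0.6017
After a geochemical assay='background': P(ore) = 0.45·0.6017 / (0.45·0.6017 + 0.65·0.3983) ≈ 0.5112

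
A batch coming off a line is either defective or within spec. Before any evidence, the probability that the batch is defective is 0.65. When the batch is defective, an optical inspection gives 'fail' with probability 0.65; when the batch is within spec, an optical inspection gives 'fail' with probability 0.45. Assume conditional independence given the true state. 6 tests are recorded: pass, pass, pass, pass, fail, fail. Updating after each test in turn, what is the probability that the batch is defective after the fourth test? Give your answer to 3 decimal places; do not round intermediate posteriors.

After 'pass': P(defective) = 0.35·0.6500 / (0.35·0.6500 + 0.55·0.3500) ≈ 0.5417
After 'pass': P(defective) = 0.35·0.5417 / (0.35·0.5417 + 0.55·0.4583) ≈ 0.4292
After 'pass': P(defective) = 0.35·0.4292 / (0.35·0.4292 + 0.55·0.5708) ≈ 0.3237
After 'pass': P(defective) = 0.35·0.3237 / (0.35·0.3237 + 0.55·0.6763) ≈ 0.2335

0.233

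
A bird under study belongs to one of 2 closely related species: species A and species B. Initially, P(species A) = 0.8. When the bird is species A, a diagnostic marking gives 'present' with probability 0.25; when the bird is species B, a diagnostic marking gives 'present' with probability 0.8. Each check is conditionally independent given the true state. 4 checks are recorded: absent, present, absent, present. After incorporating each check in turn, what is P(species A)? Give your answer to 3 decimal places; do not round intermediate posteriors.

After 'absent': P(species A) = 0.75·0.8000 / (0.75·0.8000 + 0.2·0.2000) ≈ 0.9375
After 'present': P(species A) = 0.25·0.9375 / (0.25·0.9375 + 0.8·0.0625) ≈ 0.8242
After 'absent': P(species A) = 0.75·0.8242 / (0.75·0.8242 + 0.2·0.1758) ≈ 0.9462
After 'present': P(species A) = 0.25·0.9462 / (0.25·0.9462 + 0.8·0.0538) ≈ 0.8460

0.846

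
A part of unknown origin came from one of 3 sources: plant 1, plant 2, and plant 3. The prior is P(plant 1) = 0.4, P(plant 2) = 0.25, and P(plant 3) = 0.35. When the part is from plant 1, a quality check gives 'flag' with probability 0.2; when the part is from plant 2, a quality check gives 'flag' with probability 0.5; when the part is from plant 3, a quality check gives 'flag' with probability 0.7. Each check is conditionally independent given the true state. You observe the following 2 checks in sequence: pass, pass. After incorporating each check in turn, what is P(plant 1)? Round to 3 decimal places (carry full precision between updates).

0.731

After 'pass': normaliser = 0.8·0.4000 + 0.5·0.2500 + 0.3·0.3500; P(plant 1) ≈ 0.5818, P(plant 2) ≈ 0.2273, P(plant 3) ≈ 0.1909
After 'pass': normaliser = 0.8·0.5818 + 0.5·0.2273 + 0.3·0.1909; P(plant 1) ≈ 0.7314, P(plant 2) ≈ 0.1786, P(plant 3) ≈ 0.0900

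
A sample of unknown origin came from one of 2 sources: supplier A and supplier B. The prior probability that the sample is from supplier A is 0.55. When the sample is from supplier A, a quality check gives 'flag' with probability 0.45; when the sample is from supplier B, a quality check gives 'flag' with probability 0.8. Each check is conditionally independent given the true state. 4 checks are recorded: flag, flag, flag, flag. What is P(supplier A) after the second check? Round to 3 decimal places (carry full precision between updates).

0.279

Each posterior becomes the prior for the next update.
After 'flag': P(supplier A) = 0.45·0.5500 / (0.45·0.5500 + 0.8·0.4500) ≈ 0.4074
After 'flag': P(supplier A) = 0.45·0.4074 / (0.45·0.4074 + 0.8·0.5926) ≈ 0.2789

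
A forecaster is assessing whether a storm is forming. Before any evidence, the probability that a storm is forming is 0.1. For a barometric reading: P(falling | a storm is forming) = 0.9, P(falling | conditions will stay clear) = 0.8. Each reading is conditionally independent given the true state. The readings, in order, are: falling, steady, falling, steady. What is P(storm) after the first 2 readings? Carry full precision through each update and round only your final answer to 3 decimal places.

0.059

Apply Bayes' rule sequentially, carrying P(storm) forward.
After 'falling': P(storm) = 0.9·0.1000 / (0.9·0.1000 + 0.8·0.9000) ≈ 0.1111
After 'steady': P(storm) = 0.1·0.1111 / (0.1·0.1111 + 0.2·0.8889) ≈ 0.0588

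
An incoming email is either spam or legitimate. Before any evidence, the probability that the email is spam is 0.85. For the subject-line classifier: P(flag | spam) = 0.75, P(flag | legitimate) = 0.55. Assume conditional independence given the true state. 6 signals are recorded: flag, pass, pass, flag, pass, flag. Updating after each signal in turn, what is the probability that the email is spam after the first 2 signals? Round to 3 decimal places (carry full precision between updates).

After 'flag': P(spam) = 0.75·0.8500 / (0.75·0.8500 + 0.55·0.1500) ≈ 0.8854
After 'pass': P(spam) = 0.25·0.8854 / (0.25·0.8854 + 0.45·0.1146) ≈ 0.8111

0.811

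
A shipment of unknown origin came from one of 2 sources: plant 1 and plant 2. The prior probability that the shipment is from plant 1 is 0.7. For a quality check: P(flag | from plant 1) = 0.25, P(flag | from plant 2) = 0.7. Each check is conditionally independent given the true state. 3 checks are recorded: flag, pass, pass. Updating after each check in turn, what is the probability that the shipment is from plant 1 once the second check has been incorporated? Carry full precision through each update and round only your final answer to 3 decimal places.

0.676

After 'flag': P(plant 1) = 0.25·0.7000 / (0.25·0.7000 + 0.7·0.3000) ≈ 0.4545
After 'pass': P(plant 1) = 0.75·0.4545 / (0.75·0.4545 + 0.3·0.5455) ≈ 0.6757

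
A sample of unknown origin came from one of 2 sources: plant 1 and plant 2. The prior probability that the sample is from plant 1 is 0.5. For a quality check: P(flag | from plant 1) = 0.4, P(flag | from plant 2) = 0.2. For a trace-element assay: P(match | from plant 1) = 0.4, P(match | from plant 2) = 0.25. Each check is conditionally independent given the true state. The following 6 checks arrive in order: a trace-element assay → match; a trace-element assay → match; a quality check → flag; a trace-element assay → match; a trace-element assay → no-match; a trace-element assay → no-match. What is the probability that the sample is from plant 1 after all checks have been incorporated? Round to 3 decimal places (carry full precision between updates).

After a trace-element assay='match': P(plant 1) = 0.4·0.5000 / (0.4·0.5000 + 0.25·0.5000) ≈ 0.6154
After a trace-element assay='match': P(plant 1) = 0.4·0.6154 / (0.4·0.6154 + 0.25·0.3846) ≈ 0.7191
After a quality check='flag': P(plant 1) = 0.4·0.7191 / (0.4·0.7191 + 0.2·0.2809) ≈ 0.8366
After a trace-element assay='match': P(plant 1) = 0.4·0.8366 / (0.4·0.8366 + 0.25·0.1634) ≈ 0.8912
After a trace-element assay='no-match': P(plant 1) = 0.6·0.8912 / (0.6·0.8912 + 0.75·0.1088) ≈ 0.8676
After a trace-element assay='no-match': P(plant 1) = 0.6·0.8676 / (0.6·0.8676 + 0.75·0.1324) ≈ 0.8398

0.840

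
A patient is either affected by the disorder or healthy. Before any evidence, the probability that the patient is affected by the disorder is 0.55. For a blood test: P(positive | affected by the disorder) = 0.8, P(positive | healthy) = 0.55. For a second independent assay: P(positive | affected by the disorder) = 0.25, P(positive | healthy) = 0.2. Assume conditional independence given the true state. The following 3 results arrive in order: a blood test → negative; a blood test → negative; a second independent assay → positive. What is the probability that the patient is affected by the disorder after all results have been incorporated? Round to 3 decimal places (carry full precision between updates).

After a blood test='negative': P(affected) = 0.2·0.5500 / (0.2·0.5500 + 0.45·0.4500) ≈ 0.3520
After a blood test='negative': P(affected) = 0.2·0.3520 / (0.2·0.3520 + 0.45·0.6480) ≈ 0.1945
After a second independent assay='positive': P(affected) = 0.25·0.1945 / (0.25·0.1945 + 0.2·0.8055) ≈ 0.2318

0.232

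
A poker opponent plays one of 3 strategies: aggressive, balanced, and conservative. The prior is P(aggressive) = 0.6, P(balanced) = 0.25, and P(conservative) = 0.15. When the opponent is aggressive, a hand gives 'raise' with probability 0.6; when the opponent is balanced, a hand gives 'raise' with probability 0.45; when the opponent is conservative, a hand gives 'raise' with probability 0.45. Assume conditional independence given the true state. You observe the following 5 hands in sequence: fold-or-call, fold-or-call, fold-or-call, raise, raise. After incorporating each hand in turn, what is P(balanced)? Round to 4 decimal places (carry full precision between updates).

0.3085

After 'fold-or-call': normaliser = 0.4·0.6000 + 0.55·0.2500 + 0.55·0.1500; P(aggressive) ≈ 0.5217, P(balanced) ≈ 0.2989, P(conservative) ≈ 0.1793
After 'fold-or-call': normaliser = 0.4·0.5217 + 0.55·0.2989 + 0.55·0.1793; P(aggressive) ≈ 0.4424, P(balanced) ≈ 0.3485, P(conservative) ≈ 0.2091
After 'fold-or-call': normaliser = 0.4·0.4424 + 0.55·0.3485 + 0.55·0.2091; P(aggressive) ≈ 0.3659, P(balanced) ≈ 0.3963, P(conservative) ≈ 0.2378
After 'raise': normaliser = 0.6·0.3659 + 0.45·0.3963 + 0.45·0.2378; P(aggressive) ≈ 0.4348, P(balanced) ≈ 0.3532, P(conservative) ≈ 0.2119
After 'raise': normaliser = 0.6·0.4348 + 0.45·0.3532 + 0.45·0.2119; P(aggressive) ≈ 0.5064, P(balanced) ≈ 0.3085, P(conservative) ≈ 0.1851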